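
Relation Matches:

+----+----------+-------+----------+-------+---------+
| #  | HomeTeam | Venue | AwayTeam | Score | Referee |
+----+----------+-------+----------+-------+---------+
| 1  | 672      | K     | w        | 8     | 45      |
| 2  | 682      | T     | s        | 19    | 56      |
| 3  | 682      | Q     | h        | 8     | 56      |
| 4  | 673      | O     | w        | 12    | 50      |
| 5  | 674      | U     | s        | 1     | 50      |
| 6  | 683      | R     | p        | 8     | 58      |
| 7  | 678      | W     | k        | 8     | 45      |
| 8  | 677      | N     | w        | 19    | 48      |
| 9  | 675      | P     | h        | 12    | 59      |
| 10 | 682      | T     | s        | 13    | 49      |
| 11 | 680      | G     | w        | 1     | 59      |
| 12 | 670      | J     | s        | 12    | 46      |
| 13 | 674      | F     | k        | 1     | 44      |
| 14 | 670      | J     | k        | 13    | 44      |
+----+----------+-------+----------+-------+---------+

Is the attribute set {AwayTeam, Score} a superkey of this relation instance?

All 14 rows have distinct {AwayTeam, Score} values, so {AwayTeam, Score} → (all attributes) holds and {AwayTeam, Score} is a superkey.

Yes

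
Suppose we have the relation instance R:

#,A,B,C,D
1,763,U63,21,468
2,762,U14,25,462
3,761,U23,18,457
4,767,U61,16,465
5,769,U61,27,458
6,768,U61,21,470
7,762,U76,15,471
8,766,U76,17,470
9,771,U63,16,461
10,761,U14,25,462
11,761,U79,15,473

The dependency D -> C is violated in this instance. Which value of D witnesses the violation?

470

D=468: row 1 → C = 21 ✓
D=462: rows 2, 10 → C = 25, 25 ✓
D=457: row 3 → C = 18 ✓
D=465: row 4 → C = 16 ✓
D=458: row 5 → C = 27 ✓
D=470: rows 6, 8 → C takes values {21, 17} — violation
D=471: row 7 → C = 15 ✓
D=461: row 9 → C = 16 ✓
D=473: row 11 → C = 15 ✓
The only D value with inconsistent C is D=470.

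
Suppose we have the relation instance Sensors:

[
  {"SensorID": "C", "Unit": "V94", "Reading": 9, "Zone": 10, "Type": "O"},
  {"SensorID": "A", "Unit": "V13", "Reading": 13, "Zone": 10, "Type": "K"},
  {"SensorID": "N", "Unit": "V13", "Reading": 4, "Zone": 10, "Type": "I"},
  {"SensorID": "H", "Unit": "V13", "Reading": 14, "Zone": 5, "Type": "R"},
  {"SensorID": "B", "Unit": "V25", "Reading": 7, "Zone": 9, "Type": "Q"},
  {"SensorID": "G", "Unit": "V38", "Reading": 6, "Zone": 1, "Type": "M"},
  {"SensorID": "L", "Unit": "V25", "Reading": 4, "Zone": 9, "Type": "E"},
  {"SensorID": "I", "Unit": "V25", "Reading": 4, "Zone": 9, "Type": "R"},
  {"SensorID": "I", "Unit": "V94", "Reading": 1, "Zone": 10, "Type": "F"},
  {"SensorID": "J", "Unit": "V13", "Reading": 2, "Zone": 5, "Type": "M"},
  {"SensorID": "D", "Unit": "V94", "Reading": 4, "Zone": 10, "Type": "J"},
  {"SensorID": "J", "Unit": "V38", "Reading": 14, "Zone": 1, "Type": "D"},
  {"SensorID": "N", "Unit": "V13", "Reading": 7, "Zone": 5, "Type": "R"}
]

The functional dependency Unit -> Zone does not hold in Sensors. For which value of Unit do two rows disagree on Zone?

Unit=V94: 3 rows → Zone = 10, 10, 10 ✓
Unit=V13: 5 rows → Zone takes values {10, 5} — violation
Unit=V25: 3 rows → Zone = 9, 9, 9 ✓
Unit=V38: 2 rows → Zone = 1, 1 ✓
The only Unit value with inconsistent Zone is Unit=V13.

V13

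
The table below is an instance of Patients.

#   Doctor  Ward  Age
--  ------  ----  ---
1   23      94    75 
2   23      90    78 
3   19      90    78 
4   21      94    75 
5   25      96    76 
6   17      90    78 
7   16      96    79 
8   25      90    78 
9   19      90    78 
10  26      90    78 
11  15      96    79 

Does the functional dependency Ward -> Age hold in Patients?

No

Ward=94: rows 1, 4 → Age = 75, 75 ✓
Ward=90: rows 2, 3, 6, 8, 9, 10 → Age = 78, 78, 78, 78, 78, 78 ✓
Ward=96: rows 5, 7, 11 → Age takes values {76, 79} — violation
Two rows agree on Ward but differ on Age, so Ward -> Age does not hold.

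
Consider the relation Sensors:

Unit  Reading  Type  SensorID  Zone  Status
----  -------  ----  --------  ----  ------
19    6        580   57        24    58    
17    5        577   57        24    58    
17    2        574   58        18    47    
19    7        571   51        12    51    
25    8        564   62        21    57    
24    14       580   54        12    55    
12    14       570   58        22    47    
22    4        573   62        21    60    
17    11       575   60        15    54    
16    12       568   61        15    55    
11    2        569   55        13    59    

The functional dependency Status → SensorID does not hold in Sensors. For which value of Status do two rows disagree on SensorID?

55

Status=58: 2 rows → SensorID = 57, 57 ✓
Status=47: 2 rows → SensorID = 58, 58 ✓
Status=51: 1 row → SensorID = 51 ✓
Status=57: 1 row → SensorID = 62 ✓
Status=55: 2 rows → SensorID takes values {54, 61} — violation
Status=60: 1 row → SensorID = 62 ✓
Status=54: 1 row → SensorID = 60 ✓
Status=59: 1 row → SensorID = 55 ✓
The only Status value with inconsistent SensorID is Status=55.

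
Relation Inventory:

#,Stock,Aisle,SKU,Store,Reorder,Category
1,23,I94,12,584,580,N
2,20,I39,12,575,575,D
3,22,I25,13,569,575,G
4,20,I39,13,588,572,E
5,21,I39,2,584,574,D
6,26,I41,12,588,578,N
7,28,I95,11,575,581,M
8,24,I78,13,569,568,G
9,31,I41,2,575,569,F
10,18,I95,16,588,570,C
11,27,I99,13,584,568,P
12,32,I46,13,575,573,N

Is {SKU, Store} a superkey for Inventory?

No

Rows 3 and 8 have the same {SKU, Store} value (SKU=13, Store=569) but are distinct tuples, so {SKU, Store} does not determine every attribute — not a superkey.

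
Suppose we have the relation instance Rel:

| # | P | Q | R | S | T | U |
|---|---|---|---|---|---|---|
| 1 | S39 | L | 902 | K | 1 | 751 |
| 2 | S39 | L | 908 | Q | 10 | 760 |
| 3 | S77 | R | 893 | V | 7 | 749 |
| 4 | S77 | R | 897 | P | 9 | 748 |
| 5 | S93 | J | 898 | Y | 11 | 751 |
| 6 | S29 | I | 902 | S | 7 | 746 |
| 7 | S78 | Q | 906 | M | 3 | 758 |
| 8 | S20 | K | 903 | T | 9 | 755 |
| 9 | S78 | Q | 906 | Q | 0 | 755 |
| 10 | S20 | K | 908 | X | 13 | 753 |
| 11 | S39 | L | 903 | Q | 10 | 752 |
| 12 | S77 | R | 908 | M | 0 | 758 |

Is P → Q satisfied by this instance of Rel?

Yes

P=S39: rows 1, 2, 11 → Q = L, L, L ✓
P=S77: rows 3, 4, 12 → Q = R, R, R ✓
P=S93: row 5 → Q = J ✓
P=S29: row 6 → Q = I ✓
P=S78: rows 7, 9 → Q = Q, Q ✓
P=S20: rows 8, 10 → Q = K, K ✓
Every P value is associated with a single Q value, so P → Q holds.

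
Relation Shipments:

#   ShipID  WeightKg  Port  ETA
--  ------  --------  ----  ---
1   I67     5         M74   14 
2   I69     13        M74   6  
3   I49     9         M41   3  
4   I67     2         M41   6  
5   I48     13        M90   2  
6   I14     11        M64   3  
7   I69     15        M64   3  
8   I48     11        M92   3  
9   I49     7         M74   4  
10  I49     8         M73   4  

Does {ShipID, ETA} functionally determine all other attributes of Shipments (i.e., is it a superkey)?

Rows 9 and 10 have the same {ShipID, ETA} value (ShipID=I49, ETA=4) but are distinct tuples, so {ShipID, ETA} does not determine every attribute — not a superkey.

No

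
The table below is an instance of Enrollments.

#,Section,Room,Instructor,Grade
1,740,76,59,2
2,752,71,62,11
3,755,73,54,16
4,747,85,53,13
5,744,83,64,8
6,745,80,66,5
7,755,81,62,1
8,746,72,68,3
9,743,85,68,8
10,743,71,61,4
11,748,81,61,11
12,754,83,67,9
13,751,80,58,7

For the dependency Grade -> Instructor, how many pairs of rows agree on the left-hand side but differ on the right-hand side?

2

Grade=11: violating pairs (2,11) — 1 pair.
Grade=8: violating pairs (5,9) — 1 pair.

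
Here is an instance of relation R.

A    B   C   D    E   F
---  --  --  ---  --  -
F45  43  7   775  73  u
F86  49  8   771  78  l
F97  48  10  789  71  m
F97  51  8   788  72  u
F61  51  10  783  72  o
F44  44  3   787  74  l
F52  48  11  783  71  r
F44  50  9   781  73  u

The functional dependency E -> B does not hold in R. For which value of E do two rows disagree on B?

73

E=73: 2 rows → B takes values {43, 50} — violation
E=78: 1 row → B = 49 ✓
E=71: 2 rows → B = 48, 48 ✓
E=72: 2 rows → B = 51, 51 ✓
E=74: 1 row → B = 44 ✓
The only E value with inconsistent B is E=73.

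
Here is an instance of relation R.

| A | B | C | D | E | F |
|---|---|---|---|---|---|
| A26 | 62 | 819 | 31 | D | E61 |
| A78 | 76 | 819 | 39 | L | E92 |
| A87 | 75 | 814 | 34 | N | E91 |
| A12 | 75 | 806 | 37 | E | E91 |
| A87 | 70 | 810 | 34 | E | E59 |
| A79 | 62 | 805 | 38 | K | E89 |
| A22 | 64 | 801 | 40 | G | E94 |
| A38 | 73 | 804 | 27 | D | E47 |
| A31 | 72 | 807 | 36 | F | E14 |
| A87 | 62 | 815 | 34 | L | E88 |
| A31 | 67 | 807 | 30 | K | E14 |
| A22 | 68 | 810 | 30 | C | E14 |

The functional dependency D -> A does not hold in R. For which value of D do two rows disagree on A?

D=31: 1 row → A = A26 ✓
D=39: 1 row → A = A78 ✓
D=34: 3 rows → A = A87, A87, A87 ✓
D=37: 1 row → A = A12 ✓
D=38: 1 row → A = A79 ✓
D=40: 1 row → A = A22 ✓
D=27: 1 row → A = A38 ✓
D=36: 1 row → A = A31 ✓
D=30: 2 rows → A takes values {A31, A22} — violation
The only D value with inconsistent A is D=30.

30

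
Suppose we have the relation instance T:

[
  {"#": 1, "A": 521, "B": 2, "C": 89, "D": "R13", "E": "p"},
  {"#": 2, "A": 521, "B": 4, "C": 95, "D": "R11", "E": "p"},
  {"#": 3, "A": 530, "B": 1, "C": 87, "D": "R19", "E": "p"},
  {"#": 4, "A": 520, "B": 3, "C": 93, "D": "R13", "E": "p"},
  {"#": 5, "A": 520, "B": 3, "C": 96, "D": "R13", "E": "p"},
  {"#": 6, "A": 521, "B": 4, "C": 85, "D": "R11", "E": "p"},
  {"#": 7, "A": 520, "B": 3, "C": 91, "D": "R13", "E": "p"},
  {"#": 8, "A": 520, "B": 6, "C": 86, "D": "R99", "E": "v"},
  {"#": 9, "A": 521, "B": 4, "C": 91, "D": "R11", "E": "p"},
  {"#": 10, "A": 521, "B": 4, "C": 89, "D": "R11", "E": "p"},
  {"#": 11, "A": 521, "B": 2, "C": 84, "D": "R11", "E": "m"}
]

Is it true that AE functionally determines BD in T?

No

(A=521, E=p): rows 1, 2, 6, 9, 10 → {B,D} takes values {(2, R13), (4, R11)} — violation
(A=530, E=p): row 3 → {B,D} = (1, R19) ✓
(A=520, E=p): rows 4, 5, 7 → {B,D} = (3, R13), (3, R13), (3, R13) ✓
(A=520, E=v): row 8 → {B,D} = (6, R99) ✓
(A=521, E=m): row 11 → {B,D} = (2, R11) ✓
Two rows agree on AE but differ on BD, so AE → BD does not hold.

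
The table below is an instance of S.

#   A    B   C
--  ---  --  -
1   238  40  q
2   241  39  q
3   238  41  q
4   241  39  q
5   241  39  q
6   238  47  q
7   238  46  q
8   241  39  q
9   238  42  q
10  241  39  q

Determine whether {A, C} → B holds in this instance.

(A=238, C=q): rows 1, 3, 6, 7, 9 → B takes values {40, 41, 47, 46, 42} — violation
(A=241, C=q): rows 2, 4, 5, 8, 10 → B = 39, 39, 39, 39, 39 ✓
Two rows agree on {A, C} but differ on B, so {A, C} → B does not hold.

No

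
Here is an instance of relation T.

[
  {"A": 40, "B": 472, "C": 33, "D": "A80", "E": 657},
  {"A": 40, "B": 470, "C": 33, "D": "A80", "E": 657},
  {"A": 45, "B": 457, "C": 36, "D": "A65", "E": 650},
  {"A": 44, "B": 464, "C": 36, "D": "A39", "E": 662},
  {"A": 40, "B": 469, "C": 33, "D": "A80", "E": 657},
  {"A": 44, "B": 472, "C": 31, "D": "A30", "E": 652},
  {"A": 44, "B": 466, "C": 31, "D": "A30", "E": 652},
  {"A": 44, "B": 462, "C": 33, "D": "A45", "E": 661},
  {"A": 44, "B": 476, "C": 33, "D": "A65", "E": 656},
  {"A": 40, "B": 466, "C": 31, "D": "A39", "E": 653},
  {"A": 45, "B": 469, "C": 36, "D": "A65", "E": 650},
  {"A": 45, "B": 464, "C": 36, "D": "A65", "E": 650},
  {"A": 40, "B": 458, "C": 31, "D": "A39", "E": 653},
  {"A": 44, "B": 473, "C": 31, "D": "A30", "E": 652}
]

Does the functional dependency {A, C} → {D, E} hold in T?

No

(A=40, C=33): 3 rows → {D,E} = (A80, 657), (A80, 657), (A80, 657) ✓
(A=45, C=36): 3 rows → {D,E} = (A65, 650), (A65, 650), (A65, 650) ✓
(A=44, C=36): 1 row → {D,E} = (A39, 662) ✓
(A=44, C=31): 3 rows → {D,E} = (A30, 652), (A30, 652), (A30, 652) ✓
(A=44, C=33): 2 rows → {D,E} takes values {(A45, 661), (A65, 656)} — violation
(A=40, C=31): 2 rows → {D,E} = (A39, 653), (A39, 653) ✓
Two rows agree on {A, C} but differ on {D, E}, so {A, C} → {D, E} does not hold.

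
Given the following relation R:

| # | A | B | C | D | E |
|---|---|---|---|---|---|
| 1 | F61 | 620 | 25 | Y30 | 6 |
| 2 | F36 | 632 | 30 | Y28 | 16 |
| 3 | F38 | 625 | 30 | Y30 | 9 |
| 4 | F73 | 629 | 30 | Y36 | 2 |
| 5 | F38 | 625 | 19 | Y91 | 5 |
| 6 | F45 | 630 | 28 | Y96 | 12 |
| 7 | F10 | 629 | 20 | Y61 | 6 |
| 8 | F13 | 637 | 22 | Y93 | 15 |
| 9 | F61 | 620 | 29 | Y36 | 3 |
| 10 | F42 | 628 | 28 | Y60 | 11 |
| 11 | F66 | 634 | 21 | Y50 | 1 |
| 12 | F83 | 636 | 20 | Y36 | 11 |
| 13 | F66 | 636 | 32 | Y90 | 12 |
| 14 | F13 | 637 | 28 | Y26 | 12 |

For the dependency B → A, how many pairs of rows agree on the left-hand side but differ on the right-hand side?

2

B=620: all 2 rows agree on A — 0 pairs.
B=625: all 2 rows agree on A — 0 pairs.
B=629: violating pairs (4,7) — 1 pair.
B=637: all 2 rows agree on A — 0 pairs.
B=636: violating pairs (12,13) — 1 pair.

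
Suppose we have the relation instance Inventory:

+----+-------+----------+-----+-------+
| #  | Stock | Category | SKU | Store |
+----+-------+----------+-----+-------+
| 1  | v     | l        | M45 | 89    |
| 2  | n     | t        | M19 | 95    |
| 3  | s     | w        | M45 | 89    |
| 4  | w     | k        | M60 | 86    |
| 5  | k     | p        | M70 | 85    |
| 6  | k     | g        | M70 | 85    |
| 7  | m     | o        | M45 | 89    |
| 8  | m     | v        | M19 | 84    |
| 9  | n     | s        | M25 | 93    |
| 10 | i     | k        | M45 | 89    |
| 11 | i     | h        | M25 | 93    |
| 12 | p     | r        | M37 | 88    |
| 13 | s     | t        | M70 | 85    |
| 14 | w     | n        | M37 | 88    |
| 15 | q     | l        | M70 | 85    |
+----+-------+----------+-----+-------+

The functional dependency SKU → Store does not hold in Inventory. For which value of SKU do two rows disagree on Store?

SKU=M45: rows 1, 3, 7, 10 → Store = 89, 89, 89, 89 ✓
SKU=M19: rows 2, 8 → Store takes values {95, 84} — violation
SKU=M60: row 4 → Store = 86 ✓
SKU=M70: rows 5, 6, 13, 15 → Store = 85, 85, 85, 85 ✓
SKU=M25: rows 9, 11 → Store = 93, 93 ✓
SKU=M37: rows 12, 14 → Store = 88, 88 ✓
The only SKU value with inconsistent Store is SKU=M19.

M19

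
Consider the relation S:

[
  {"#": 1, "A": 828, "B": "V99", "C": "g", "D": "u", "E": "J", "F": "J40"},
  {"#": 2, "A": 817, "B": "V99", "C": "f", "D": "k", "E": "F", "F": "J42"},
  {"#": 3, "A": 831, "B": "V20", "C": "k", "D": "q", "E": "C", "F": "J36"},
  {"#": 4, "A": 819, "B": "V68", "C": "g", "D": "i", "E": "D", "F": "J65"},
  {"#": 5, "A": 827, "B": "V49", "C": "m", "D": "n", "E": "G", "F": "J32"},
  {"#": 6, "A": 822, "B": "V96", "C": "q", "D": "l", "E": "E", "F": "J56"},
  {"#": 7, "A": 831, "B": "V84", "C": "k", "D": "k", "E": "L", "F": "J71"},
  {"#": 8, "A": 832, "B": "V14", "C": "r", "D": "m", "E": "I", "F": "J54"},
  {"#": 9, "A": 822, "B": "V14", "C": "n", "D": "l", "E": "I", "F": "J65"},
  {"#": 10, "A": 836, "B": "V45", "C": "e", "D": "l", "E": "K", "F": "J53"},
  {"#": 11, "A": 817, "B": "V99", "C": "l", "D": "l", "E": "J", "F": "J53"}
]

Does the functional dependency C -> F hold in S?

No

C=g: rows 1, 4 → F takes values {J40, J65} — violation
C=f: row 2 → F = J42 ✓
C=k: rows 3, 7 → F takes values {J36, J71} — violation
C=m: row 5 → F = J32 ✓
C=q: row 6 → F = J56 ✓
C=r: row 8 → F = J54 ✓
C=n: row 9 → F = J65 ✓
C=e: row 10 → F = J53 ✓
C=l: row 11 → F = J53 ✓
Two rows agree on C but differ on F, so C -> F does not hold.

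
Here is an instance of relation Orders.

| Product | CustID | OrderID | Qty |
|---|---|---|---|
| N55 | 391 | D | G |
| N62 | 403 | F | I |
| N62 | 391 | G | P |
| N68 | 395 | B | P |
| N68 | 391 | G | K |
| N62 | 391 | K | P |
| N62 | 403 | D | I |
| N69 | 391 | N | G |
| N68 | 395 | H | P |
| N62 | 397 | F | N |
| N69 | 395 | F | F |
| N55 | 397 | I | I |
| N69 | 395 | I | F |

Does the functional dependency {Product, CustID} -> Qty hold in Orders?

Yes

(Product=N55, CustID=391): 1 row → Qty = G ✓
(Product=N62, CustID=403): 2 rows → Qty = I, I ✓
(Product=N62, CustID=391): 2 rows → Qty = P, P ✓
(Product=N68, CustID=395): 2 rows → Qty = P, P ✓
(Product=N68, CustID=391): 1 row → Qty = K ✓
(Product=N69, CustID=391): 1 row → Qty = G ✓
(Product=N62, CustID=397): 1 row → Qty = N ✓
(Product=N69, CustID=395): 2 rows → Qty = F, F ✓
(Product=N55, CustID=397): 1 row → Qty = I ✓
Every {Product, CustID} value is associated with a single Qty value, so {Product, CustID} -> Qty holds.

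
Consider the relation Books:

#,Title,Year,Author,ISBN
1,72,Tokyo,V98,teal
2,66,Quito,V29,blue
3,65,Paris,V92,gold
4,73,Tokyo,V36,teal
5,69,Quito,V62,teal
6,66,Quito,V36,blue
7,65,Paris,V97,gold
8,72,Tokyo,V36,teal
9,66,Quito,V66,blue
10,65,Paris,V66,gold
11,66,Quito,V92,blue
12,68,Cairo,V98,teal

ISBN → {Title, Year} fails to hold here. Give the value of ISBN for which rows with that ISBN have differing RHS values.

teal

ISBN=teal: rows 1, 4, 5, 8, 12 → {Title,Year} takes values {(72, Tokyo), (73, Tokyo), (69, Quito), (68, Cairo)} — violation
ISBN=blue: rows 2, 6, 9, 11 → {Title,Year} = (66, Quito), (66, Quito), (66, Quito), (66, Quito) ✓
ISBN=gold: rows 3, 7, 10 → {Title,Year} = (65, Paris), (65, Paris), (65, Paris) ✓
The only ISBN value with inconsistent RHS is ISBN=teal.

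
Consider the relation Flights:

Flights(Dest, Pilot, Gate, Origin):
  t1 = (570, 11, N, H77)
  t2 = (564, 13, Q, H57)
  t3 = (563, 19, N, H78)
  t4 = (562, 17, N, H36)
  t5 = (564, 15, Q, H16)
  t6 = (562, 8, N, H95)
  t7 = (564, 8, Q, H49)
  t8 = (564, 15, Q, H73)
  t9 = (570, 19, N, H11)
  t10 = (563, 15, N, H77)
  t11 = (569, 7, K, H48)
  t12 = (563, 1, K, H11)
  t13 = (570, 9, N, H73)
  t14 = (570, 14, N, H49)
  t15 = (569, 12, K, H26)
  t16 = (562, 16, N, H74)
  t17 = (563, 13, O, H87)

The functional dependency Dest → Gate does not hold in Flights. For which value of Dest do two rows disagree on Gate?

563

Dest=570: rows 1, 9, 13, 14 → Gate = N, N, N, N ✓
Dest=564: rows 2, 5, 7, 8 → Gate = Q, Q, Q, Q ✓
Dest=563: rows 3, 10, 12, 17 → Gate takes values {N, K, O} — violation
Dest=562: rows 4, 6, 16 → Gate = N, N, N ✓
Dest=569: rows 11, 15 → Gate = K, K ✓
The only Dest value with inconsistent Gate is Dest=563.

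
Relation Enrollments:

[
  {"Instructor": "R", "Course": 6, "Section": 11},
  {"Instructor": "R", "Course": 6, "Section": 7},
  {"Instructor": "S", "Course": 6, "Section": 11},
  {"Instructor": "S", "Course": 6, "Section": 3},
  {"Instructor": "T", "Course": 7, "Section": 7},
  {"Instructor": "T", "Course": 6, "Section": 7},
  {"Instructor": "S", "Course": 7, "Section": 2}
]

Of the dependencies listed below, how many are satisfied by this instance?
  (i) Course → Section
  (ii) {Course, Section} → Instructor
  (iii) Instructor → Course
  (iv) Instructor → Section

(i) Course → Section: Course=6: 5 rows → Section takes values {11, 7, 3} — violation; Course=7: 2 rows → Section takes values {7, 2} — violation — fails.
(ii) {Course, Section} → Instructor: (Course=6, Section=11): 2 rows → Instructor takes values {R, S} — violation; (Course=6, Section=7): 2 rows → Instructor takes values {R, T} — violation — fails.
(iii) Instructor → Course: Instructor=S: 3 rows → Course takes values {6, 7} — violation; Instructor=T: 2 rows → Course takes values {7, 6} — violation — fails.
(iv) Instructor → Section: Instructor=R: 2 rows → Section takes values {11, 7} — violation; Instructor=S: 3 rows → Section takes values {11, 3, 2} — violation — fails.
None of the 4 dependencies hold.

0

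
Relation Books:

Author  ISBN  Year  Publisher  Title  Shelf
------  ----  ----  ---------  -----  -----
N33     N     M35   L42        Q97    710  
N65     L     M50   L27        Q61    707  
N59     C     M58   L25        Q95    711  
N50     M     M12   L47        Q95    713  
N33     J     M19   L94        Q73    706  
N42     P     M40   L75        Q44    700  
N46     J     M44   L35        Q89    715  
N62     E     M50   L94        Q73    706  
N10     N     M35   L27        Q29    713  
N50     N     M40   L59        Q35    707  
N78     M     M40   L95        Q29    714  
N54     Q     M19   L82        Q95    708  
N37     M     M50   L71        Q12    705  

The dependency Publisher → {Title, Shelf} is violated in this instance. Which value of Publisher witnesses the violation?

L27

Publisher=L42: 1 row → {Title,Shelf} = (Q97, 710) ✓
Publisher=L27: 2 rows → {Title,Shelf} takes values {(Q61, 707), (Q29, 713)} — violation
Publisher=L25: 1 row → {Title,Shelf} = (Q95, 711) ✓
Publisher=L47: 1 row → {Title,Shelf} = (Q95, 713) ✓
Publisher=L94: 2 rows → {Title,Shelf} = (Q73, 706), (Q73, 706) ✓
Publisher=L75: 1 row → {Title,Shelf} = (Q44, 700) ✓
Publisher=L35: 1 row → {Title,Shelf} = (Q89, 715) ✓
Publisher=L59: 1 row → {Title,Shelf} = (Q35, 707) ✓
Publisher=L95: 1 row → {Title,Shelf} = (Q29, 714) ✓
Publisher=L82: 1 row → {Title,Shelf} = (Q95, 708) ✓
Publisher=L71: 1 row → {Title,Shelf} = (Q12, 705) ✓
The only Publisher value with inconsistent RHS is Publisher=L27.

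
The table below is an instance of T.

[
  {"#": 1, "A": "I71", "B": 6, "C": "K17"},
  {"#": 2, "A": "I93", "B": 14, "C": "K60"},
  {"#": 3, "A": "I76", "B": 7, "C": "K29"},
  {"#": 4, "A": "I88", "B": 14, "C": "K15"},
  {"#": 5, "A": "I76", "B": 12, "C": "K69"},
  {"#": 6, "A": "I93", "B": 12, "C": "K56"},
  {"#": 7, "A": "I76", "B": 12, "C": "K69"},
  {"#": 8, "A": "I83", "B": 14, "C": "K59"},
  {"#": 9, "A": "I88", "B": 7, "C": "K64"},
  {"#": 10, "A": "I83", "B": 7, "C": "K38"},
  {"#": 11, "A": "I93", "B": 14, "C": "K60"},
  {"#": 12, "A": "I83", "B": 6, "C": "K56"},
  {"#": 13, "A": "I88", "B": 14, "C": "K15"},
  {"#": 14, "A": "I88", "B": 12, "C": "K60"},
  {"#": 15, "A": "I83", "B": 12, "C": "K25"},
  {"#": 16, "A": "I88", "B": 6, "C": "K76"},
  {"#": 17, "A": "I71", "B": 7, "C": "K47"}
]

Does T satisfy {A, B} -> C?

(A=I71, B=6): row 1 → C = K17 ✓
(A=I93, B=14): rows 2, 11 → C = K60, K60 ✓
(A=I76, B=7): row 3 → C = K29 ✓
(A=I88, B=14): rows 4, 13 → C = K15, K15 ✓
(A=I76, B=12): rows 5, 7 → C = K69, K69 ✓
(A=I93, B=12): row 6 → C = K56 ✓
(A=I83, B=14): row 8 → C = K59 ✓
(A=I88, B=7): row 9 → C = K64 ✓
(A=I83, B=7): row 10 → C = K38 ✓
(A=I83, B=6): row 12 → C = K56 ✓
(A=I88, B=12): row 14 → C = K60 ✓
(A=I83, B=12): row 15 → C = K25 ✓
(A=I88, B=6): row 16 → C = K76 ✓
(A=I71, B=7): row 17 → C = K47 ✓
Every {A, B} value is associated with a single C value, so {A, B} -> C holds.

Yes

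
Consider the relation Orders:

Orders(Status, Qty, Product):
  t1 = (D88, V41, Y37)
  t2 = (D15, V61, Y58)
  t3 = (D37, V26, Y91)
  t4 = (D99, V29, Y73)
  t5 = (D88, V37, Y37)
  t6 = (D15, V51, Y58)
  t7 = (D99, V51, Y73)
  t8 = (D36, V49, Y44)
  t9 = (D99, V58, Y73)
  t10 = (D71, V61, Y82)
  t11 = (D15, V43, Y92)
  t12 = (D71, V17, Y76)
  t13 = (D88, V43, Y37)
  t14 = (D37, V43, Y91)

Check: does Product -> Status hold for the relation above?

Product=Y37: rows 1, 5, 13 → Status = D88, D88, D88 ✓
Product=Y58: rows 2, 6 → Status = D15, D15 ✓
Product=Y91: rows 3, 14 → Status = D37, D37 ✓
Product=Y73: rows 4, 7, 9 → Status = D99, D99, D99 ✓
Product=Y44: row 8 → Status = D36 ✓
Product=Y82: row 10 → Status = D71 ✓
Product=Y92: row 11 → Status = D15 ✓
Product=Y76: row 12 → Status = D71 ✓
Every Product value is associated with a single Status value, so Product -> Status holds.

Yes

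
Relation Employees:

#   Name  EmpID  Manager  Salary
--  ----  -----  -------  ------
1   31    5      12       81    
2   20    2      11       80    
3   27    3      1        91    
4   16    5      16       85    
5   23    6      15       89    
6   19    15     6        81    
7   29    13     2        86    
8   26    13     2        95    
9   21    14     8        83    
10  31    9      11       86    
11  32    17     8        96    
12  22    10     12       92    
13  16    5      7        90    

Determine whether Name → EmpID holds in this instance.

Name=31: rows 1, 10 → EmpID takes values {5, 9} — violation
Name=20: row 2 → EmpID = 2 ✓
Name=27: row 3 → EmpID = 3 ✓
Name=16: rows 4, 13 → EmpID = 5, 5 ✓
Name=23: row 5 → EmpID = 6 ✓
Name=19: row 6 → EmpID = 15 ✓
Name=29: row 7 → EmpID = 13 ✓
Name=26: row 8 → EmpID = 13 ✓
Name=21: row 9 → EmpID = 14 ✓
Name=32: row 11 → EmpID = 17 ✓
Name=22: row 12 → EmpID = 10 ✓
Two rows agree on Name but differ on EmpID, so Name → EmpID does not hold.

No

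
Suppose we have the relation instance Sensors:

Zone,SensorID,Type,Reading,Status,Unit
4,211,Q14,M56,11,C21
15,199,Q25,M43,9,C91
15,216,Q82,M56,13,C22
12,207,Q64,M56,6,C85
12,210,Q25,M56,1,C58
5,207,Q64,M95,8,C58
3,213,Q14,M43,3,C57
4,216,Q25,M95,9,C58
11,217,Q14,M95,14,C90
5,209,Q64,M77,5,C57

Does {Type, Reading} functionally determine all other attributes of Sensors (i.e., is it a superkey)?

All 10 rows have distinct {Type, Reading} values, so {Type, Reading} → (all attributes) holds and {Type, Reading} is a superkey.

Yes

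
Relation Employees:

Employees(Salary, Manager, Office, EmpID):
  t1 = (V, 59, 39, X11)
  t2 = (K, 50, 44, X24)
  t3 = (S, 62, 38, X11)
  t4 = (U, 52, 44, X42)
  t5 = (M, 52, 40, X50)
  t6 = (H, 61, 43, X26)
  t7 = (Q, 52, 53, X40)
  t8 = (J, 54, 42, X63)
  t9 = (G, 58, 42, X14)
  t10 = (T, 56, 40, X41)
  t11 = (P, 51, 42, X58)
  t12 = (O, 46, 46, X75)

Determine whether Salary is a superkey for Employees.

All 12 rows have distinct Salary values, so Salary → (all attributes) holds and Salary is a superkey.

Yes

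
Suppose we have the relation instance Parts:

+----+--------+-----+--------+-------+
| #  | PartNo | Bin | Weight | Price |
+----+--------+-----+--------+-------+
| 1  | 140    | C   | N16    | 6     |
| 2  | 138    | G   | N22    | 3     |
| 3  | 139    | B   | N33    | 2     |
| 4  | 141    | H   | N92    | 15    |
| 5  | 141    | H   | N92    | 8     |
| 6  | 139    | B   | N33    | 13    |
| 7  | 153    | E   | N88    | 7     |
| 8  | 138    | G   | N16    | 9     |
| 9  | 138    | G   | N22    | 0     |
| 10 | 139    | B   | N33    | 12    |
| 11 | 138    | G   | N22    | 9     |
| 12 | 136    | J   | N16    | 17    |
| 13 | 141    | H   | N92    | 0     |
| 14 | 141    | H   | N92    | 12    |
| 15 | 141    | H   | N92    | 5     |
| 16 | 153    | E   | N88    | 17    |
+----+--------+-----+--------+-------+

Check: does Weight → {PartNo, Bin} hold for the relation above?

Weight=N16: rows 1, 8, 12 → {PartNo,Bin} takes values {(140, C), (138, G), (136, J)} — violation
Weight=N22: rows 2, 9, 11 → {PartNo,Bin} = (138, G), (138, G), (138, G) ✓
Weight=N33: rows 3, 6, 10 → {PartNo,Bin} = (139, B), (139, B), (139, B) ✓
Weight=N92: rows 4, 5, 13, 14, 15 → {PartNo,Bin} = (141, H), (141, H), (141, H), (141, H), (141, H) ✓
Weight=N88: rows 7, 16 → {PartNo,Bin} = (153, E), (153, E) ✓
Two rows agree on Weight but differ on {PartNo, Bin}, so Weight → {PartNo, Bin} does not hold.

No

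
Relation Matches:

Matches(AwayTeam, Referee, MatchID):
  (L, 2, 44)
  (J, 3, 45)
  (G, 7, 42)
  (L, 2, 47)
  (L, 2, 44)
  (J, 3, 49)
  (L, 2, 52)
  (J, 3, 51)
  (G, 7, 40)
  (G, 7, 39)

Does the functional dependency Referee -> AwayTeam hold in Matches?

Referee=2: 4 rows → AwayTeam = L, L, L, L ✓
Referee=3: 3 rows → AwayTeam = J, J, J ✓
Referee=7: 3 rows → AwayTeam = G, G, G ✓
Every Referee value is associated with a single AwayTeam value, so Referee -> AwayTeam holds.

Yes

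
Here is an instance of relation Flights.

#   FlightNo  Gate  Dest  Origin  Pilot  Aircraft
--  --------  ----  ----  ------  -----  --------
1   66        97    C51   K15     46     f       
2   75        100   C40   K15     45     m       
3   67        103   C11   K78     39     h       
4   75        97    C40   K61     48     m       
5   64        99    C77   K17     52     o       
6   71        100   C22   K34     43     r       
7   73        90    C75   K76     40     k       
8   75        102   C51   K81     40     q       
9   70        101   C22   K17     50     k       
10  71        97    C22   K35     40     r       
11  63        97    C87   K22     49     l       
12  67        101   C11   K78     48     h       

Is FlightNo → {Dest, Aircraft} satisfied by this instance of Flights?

No

FlightNo=66: row 1 → {Dest,Aircraft} = (C51, f) ✓
FlightNo=75: rows 2, 4, 8 → {Dest,Aircraft} takes values {(C40, m), (C51, q)} — violation
FlightNo=67: rows 3, 12 → {Dest,Aircraft} = (C11, h), (C11, h) ✓
FlightNo=64: row 5 → {Dest,Aircraft} = (C77, o) ✓
FlightNo=71: rows 6, 10 → {Dest,Aircraft} = (C22, r), (C22, r) ✓
FlightNo=73: row 7 → {Dest,Aircraft} = (C75, k) ✓
FlightNo=70: row 9 → {Dest,Aircraft} = (C22, k) ✓
FlightNo=63: row 11 → {Dest,Aircraft} = (C87, l) ✓
Two rows agree on FlightNo but differ on {Dest, Aircraft}, so FlightNo → {Dest, Aircraft} does not hold.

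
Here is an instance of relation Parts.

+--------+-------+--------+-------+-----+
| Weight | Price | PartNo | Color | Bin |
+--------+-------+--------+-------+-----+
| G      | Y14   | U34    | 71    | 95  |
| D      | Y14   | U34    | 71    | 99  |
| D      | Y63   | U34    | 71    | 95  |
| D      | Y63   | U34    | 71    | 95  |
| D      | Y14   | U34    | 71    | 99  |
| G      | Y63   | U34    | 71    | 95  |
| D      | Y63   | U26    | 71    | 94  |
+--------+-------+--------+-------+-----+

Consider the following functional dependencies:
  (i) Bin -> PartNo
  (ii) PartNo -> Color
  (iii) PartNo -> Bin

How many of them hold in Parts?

2

(i) Bin -> PartNo: every LHS value maps to a single RHS value — holds.
(ii) PartNo -> Color: every LHS value maps to a single RHS value — holds.
(iii) PartNo -> Bin: PartNo=U34: 6 rows → Bin takes values {95, 99} — violation — fails.
2 of the 3 dependencies hold.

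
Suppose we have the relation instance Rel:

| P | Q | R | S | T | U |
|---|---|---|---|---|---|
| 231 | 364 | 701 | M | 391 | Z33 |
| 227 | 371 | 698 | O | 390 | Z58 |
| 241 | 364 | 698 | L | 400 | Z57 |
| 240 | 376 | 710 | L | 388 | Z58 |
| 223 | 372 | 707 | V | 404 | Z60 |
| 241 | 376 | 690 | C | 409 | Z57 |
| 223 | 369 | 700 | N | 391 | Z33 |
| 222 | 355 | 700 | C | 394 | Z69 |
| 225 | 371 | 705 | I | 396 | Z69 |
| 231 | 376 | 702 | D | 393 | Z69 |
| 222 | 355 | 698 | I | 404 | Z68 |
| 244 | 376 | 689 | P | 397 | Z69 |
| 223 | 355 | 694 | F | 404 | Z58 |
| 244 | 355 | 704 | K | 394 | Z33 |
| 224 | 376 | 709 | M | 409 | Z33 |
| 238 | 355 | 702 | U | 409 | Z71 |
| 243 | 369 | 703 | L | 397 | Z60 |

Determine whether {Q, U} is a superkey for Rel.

Two distinct rows share (Q=376, U=Z69), so {Q, U} does not determine every attribute — not a superkey.

No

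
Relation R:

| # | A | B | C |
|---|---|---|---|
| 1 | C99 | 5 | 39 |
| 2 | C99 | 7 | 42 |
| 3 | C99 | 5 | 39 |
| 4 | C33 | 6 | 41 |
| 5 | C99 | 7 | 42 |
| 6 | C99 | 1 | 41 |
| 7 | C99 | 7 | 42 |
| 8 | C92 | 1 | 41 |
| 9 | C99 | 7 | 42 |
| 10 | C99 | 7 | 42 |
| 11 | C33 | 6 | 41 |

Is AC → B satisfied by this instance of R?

(A=C99, C=39): rows 1, 3 → B = 5, 5 ✓
(A=C99, C=42): rows 2, 5, 7, 9, 10 → B = 7, 7, 7, 7, 7 ✓
(A=C33, C=41): rows 4, 11 → B = 6, 6 ✓
(A=C99, C=41): row 6 → B = 1 ✓
(A=C92, C=41): row 8 → B = 1 ✓
Every AC value is associated with a single B value, so AC → B holds.

Yes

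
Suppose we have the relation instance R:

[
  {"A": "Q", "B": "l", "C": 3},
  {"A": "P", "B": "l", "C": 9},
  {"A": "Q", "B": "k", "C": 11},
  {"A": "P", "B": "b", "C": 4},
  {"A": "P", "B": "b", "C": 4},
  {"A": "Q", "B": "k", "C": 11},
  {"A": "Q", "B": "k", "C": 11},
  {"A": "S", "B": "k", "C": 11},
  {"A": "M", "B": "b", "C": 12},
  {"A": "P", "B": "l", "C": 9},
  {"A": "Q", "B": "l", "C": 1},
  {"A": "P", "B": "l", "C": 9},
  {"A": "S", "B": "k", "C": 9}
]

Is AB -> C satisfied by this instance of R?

(A=Q, B=l): 2 rows → C takes values {3, 1} — violation
(A=P, B=l): 3 rows → C = 9, 9, 9 ✓
(A=Q, B=k): 3 rows → C = 11, 11, 11 ✓
(A=P, B=b): 2 rows → C = 4, 4 ✓
(A=S, B=k): 2 rows → C takes values {11, 9} — violation
(A=M, B=b): 1 row → C = 12 ✓
Two rows agree on AB but differ on C, so AB -> C does not hold.

No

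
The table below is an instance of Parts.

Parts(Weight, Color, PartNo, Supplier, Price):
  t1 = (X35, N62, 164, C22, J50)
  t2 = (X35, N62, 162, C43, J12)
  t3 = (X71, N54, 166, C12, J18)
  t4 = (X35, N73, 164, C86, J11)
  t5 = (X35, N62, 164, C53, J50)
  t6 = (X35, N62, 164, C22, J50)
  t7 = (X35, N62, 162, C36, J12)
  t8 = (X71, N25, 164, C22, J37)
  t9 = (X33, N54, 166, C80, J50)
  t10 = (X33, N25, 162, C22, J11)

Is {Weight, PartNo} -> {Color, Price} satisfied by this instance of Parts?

(Weight=X35, PartNo=164): rows 1, 4, 5, 6 → {Color,Price} takes values {(N62, J50), (N73, J11)} — violation
(Weight=X35, PartNo=162): rows 2, 7 → {Color,Price} = (N62, J12), (N62, J12) ✓
(Weight=X71, PartNo=166): row 3 → {Color,Price} = (N54, J18) ✓
(Weight=X71, PartNo=164): row 8 → {Color,Price} = (N25, J37) ✓
(Weight=X33, PartNo=166): row 9 → {Color,Price} = (N54, J50) ✓
(Weight=X33, PartNo=162): row 10 → {Color,Price} = (N25, J11) ✓
Two rows agree on {Weight, PartNo} but differ on {Color, Price}, so {Weight, PartNo} -> {Color, Price} does not hold.

No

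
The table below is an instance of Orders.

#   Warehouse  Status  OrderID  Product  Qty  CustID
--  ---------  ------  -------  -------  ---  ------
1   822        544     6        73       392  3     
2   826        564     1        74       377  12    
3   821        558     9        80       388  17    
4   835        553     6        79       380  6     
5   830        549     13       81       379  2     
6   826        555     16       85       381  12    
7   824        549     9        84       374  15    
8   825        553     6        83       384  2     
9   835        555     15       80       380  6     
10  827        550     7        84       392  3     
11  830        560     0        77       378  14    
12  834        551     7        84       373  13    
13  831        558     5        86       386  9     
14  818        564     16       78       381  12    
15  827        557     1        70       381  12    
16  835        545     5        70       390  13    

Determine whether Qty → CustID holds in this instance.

Yes

Qty=392: rows 1, 10 → CustID = 3, 3 ✓
Qty=377: row 2 → CustID = 12 ✓
Qty=388: row 3 → CustID = 17 ✓
Qty=380: rows 4, 9 → CustID = 6, 6 ✓
Qty=379: row 5 → CustID = 2 ✓
Qty=381: rows 6, 14, 15 → CustID = 12, 12, 12 ✓
Qty=374: row 7 → CustID = 15 ✓
Qty=384: row 8 → CustID = 2 ✓
Qty=378: row 11 → CustID = 14 ✓
Qty=373: row 12 → CustID = 13 ✓
Qty=386: row 13 → CustID = 9 ✓
Qty=390: row 16 → CustID = 13 ✓
Every Qty value is associated with a single CustID value, so Qty → CustID holds.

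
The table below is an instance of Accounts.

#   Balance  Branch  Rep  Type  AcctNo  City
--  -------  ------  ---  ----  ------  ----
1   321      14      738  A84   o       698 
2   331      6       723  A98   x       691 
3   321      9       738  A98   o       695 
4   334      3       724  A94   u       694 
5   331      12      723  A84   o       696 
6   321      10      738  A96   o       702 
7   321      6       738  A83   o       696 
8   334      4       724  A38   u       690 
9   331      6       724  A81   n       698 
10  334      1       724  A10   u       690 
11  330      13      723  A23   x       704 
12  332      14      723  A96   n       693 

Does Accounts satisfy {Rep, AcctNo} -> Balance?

(Rep=738, AcctNo=o): rows 1, 3, 6, 7 → Balance = 321, 321, 321, 321 ✓
(Rep=723, AcctNo=x): rows 2, 11 → Balance takes values {331, 330} — violation
(Rep=724, AcctNo=u): rows 4, 8, 10 → Balance = 334, 334, 334 ✓
(Rep=723, AcctNo=o): row 5 → Balance = 331 ✓
(Rep=724, AcctNo=n): row 9 → Balance = 331 ✓
(Rep=723, AcctNo=n): row 12 → Balance = 332 ✓
Two rows agree on {Rep, AcctNo} but differ on Balance, so {Rep, AcctNo} -> Balance does not hold.

No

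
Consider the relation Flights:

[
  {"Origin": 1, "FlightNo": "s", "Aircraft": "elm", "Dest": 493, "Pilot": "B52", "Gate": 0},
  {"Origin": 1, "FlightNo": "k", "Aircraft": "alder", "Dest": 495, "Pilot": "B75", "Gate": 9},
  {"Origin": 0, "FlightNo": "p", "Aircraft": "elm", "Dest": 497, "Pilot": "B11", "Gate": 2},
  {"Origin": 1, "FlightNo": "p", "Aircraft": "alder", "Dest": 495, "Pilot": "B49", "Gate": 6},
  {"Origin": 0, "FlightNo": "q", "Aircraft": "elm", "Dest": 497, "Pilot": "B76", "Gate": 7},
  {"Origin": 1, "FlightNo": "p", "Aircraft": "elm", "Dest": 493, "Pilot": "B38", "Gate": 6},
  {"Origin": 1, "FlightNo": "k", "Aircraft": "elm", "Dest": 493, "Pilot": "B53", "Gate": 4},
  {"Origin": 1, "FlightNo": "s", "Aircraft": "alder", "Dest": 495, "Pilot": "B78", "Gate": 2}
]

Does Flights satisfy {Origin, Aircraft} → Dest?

(Origin=1, Aircraft=elm): 3 rows → Dest = 493, 493, 493 ✓
(Origin=1, Aircraft=alder): 3 rows → Dest = 495, 495, 495 ✓
(Origin=0, Aircraft=elm): 2 rows → Dest = 497, 497 ✓
Every {Origin, Aircraft} value is associated with a single Dest value, so {Origin, Aircraft} → Dest holds.

Yes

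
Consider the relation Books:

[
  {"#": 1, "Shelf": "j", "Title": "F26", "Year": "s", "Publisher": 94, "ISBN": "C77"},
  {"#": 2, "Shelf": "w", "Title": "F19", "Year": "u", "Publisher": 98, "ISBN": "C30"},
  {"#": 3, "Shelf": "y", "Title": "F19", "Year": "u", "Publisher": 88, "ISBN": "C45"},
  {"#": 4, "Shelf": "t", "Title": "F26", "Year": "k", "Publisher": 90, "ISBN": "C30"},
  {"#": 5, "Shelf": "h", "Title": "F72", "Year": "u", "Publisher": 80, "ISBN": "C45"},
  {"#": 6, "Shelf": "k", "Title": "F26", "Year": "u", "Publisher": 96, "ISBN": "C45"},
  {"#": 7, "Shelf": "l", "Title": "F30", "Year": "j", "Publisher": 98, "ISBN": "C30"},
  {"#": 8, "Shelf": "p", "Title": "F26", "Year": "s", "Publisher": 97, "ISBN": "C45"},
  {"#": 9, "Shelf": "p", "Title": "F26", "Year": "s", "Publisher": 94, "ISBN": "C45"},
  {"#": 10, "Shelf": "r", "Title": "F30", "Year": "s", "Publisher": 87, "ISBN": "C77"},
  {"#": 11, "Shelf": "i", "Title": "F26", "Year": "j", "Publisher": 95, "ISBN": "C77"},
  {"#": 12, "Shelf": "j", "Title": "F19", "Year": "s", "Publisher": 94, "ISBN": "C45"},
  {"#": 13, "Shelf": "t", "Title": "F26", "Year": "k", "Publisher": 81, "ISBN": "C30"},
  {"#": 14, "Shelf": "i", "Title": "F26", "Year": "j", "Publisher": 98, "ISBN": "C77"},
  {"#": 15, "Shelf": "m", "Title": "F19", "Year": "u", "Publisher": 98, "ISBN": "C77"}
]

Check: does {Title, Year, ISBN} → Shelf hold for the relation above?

Yes

(Title=F26, Year=s, ISBN=C77): row 1 → Shelf = j ✓
(Title=F19, Year=u, ISBN=C30): row 2 → Shelf = w ✓
(Title=F19, Year=u, ISBN=C45): row 3 → Shelf = y ✓
(Title=F26, Year=k, ISBN=C30): rows 4, 13 → Shelf = t, t ✓
(Title=F72, Year=u, ISBN=C45): row 5 → Shelf = h ✓
(Title=F26, Year=u, ISBN=C45): row 6 → Shelf = k ✓
(Title=F30, Year=j, ISBN=C30): row 7 → Shelf = l ✓
(Title=F26, Year=s, ISBN=C45): rows 8, 9 → Shelf = p, p ✓
(Title=F30, Year=s, ISBN=C77): row 10 → Shelf = r ✓
(Title=F26, Year=j, ISBN=C77): rows 11, 14 → Shelf = i, i ✓
(Title=F19, Year=s, ISBN=C45): row 12 → Shelf = j ✓
(Title=F19, Year=u, ISBN=C77): row 15 → Shelf = m ✓
Every {Title, Year, ISBN} value is associated with a single Shelf value, so {Title, Year, ISBN} → Shelf holds.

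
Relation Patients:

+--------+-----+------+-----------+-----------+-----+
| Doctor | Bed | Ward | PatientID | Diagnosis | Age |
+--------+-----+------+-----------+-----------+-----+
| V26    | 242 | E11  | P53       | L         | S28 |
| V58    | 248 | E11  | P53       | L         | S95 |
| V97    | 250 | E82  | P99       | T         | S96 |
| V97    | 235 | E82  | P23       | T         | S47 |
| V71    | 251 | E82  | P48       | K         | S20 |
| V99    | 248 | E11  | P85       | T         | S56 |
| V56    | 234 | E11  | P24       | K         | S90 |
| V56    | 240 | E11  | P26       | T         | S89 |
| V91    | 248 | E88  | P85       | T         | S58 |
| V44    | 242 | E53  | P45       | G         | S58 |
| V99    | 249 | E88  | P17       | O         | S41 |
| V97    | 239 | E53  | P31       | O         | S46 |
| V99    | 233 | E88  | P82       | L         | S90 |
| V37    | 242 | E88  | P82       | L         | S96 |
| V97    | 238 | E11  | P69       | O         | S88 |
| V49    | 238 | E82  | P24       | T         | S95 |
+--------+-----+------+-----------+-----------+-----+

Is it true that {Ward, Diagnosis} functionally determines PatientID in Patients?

(Ward=E11, Diagnosis=L): 2 rows → PatientID = P53, P53 ✓
(Ward=E82, Diagnosis=T): 3 rows → PatientID takes values {P99, P23, P24} — violation
(Ward=E82, Diagnosis=K): 1 row → PatientID = P48 ✓
(Ward=E11, Diagnosis=T): 2 rows → PatientID takes values {P85, P26} — violation
(Ward=E11, Diagnosis=K): 1 row → PatientID = P24 ✓
(Ward=E88, Diagnosis=T): 1 row → PatientID = P85 ✓
(Ward=E53, Diagnosis=G): 1 row → PatientID = P45 ✓
(Ward=E88, Diagnosis=O): 1 row → PatientID = P17 ✓
(Ward=E53, Diagnosis=O): 1 row → PatientID = P31 ✓
(Ward=E88, Diagnosis=L): 2 rows → PatientID = P82, P82 ✓
(Ward=E11, Diagnosis=O): 1 row → PatientID = P69 ✓
Two rows agree on {Ward, Diagnosis} but differ on PatientID, so {Ward, Diagnosis} → PatientID does not hold.

No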